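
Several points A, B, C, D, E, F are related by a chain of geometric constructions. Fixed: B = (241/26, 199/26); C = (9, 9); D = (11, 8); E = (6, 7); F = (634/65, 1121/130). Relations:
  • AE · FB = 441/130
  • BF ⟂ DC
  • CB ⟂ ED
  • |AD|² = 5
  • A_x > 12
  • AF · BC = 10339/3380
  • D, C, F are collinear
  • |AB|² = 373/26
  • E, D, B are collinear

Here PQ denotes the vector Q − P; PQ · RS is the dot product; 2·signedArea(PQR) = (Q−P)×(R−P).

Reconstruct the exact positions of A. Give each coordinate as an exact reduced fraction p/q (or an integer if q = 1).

1. A_x = 13  [AE · FB = 441/130 ∩ AF · BC = 10339/3380]
2. A_y = 7  [AE · FB = 441/130 ∩ AF · BC = 10339/3380]
   → A = (13, 7)

A = (13, 7)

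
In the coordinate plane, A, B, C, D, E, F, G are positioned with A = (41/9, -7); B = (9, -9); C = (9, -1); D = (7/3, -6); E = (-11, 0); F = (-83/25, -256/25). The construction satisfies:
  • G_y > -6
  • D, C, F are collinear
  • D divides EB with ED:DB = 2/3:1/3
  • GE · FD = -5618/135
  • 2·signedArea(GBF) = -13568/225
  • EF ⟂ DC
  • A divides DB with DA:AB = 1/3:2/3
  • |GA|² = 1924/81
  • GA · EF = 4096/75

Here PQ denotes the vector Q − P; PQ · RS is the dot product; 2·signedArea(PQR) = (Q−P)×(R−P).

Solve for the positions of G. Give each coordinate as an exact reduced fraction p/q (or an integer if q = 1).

1. G_x = 1/9  [2·signedArea(GBF) = -13568/225 ∩ GA · EF = 4096/75]
2. G_y = -5  [2·signedArea(GBF) = -13568/225 ∩ GA · EF = 4096/75]
   → G = (1/9, -5)

G = (1/9, -5)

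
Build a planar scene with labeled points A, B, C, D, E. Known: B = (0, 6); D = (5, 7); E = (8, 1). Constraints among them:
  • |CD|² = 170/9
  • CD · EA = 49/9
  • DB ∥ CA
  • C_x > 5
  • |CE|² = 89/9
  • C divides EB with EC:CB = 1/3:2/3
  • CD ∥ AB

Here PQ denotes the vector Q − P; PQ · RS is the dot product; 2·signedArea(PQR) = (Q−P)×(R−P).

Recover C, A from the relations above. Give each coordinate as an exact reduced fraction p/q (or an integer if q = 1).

A = (1/3, 5/3)
C = (16/3, 8/3)

1. C_x = 16/3  [C divides EB with EC:CB = 1/3:2/3]
2. C_y = 8/3  [C divides EB with EC:CB = 1/3:2/3]
   → C = (16/3, 8/3)
3. A_x = 1/3  [CD ∥ AB ∩ DB ∥ CA]
4. A_y = 5/3  [CD ∥ AB ∩ DB ∥ CA]
   → A = (1/3, 5/3)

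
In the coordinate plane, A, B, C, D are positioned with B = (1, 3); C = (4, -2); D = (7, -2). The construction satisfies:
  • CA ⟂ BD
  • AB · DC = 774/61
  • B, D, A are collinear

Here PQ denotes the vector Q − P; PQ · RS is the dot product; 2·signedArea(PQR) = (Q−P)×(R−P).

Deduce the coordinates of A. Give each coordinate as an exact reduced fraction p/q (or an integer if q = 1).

A = (319/61, -32/61)

1. A_x = 319/61  [B, D, A are collinear ∩ CA ⟂ BD]
2. A_y = -32/61  [B, D, A are collinear ∩ CA ⟂ BD]
   → A = (319/61, -32/61)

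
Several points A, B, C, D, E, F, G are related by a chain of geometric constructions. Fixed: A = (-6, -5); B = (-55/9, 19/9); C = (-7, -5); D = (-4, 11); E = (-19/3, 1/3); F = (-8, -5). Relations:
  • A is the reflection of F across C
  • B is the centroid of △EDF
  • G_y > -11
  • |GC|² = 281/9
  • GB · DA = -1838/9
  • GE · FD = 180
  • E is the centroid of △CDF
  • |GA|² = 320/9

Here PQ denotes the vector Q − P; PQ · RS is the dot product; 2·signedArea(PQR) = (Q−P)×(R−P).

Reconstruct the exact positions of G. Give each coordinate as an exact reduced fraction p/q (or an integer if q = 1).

G = (-26/3, -31/3)

1. G_x = -26/3  [GB · DA = -1838/9 ∩ GE · FD = 180]
2. G_y = -31/3  [GB · DA = -1838/9 ∩ GE · FD = 180]
   → G = (-26/3, -31/3)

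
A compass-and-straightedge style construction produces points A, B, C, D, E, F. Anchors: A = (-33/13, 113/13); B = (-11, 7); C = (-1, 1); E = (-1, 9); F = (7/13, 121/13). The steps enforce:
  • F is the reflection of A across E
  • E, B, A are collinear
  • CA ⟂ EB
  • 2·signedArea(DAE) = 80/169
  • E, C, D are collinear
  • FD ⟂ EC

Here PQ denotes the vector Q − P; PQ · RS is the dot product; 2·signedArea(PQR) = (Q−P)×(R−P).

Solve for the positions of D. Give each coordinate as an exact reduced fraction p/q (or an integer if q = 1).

1. D_x = -1  [E, C, D are collinear ∩ FD ⟂ EC]
2. D_y = 121/13  [E, C, D are collinear ∩ FD ⟂ EC]
   → D = (-1, 121/13)

D = (-1, 121/13)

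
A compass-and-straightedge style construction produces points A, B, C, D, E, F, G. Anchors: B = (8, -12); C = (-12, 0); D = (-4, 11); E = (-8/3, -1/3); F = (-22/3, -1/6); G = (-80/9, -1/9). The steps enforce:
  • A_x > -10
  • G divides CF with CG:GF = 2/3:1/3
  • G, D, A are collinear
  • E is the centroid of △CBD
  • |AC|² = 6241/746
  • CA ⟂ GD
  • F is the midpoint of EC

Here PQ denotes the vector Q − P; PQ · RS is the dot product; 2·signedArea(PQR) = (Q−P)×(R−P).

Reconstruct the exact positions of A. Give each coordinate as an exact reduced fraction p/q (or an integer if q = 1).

1. A_x = -6977/746  [G, D, A are collinear ∩ CA ⟂ GD]
2. A_y = -869/746  [G, D, A are collinear ∩ CA ⟂ GD]
   → A = (-6977/746, -869/746)

A = (-6977/746, -869/746)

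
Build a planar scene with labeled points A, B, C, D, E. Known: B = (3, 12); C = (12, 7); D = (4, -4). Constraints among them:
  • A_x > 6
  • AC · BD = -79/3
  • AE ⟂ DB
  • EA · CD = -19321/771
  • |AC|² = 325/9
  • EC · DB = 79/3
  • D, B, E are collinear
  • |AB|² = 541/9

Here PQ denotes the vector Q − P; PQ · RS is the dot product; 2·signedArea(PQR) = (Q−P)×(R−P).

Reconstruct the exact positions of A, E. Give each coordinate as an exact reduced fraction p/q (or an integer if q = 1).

A = (19/3, 5)
E = (2659/771, 3716/771)

1. A_x = 19/3  [line -1·x + 16·y + -221/3 = 0 ∩ |AB|² = 541/9]
2. A_y = 5  [line -1·x + 16·y + -221/3 = 0 ∩ |AB|² = 541/9]
   → A = (19/3, 5)
3. E_x = 2659/771  [D, B, E are collinear ∩ AE ⟂ DB]
4. E_y = 3716/771  [D, B, E are collinear ∩ AE ⟂ DB]
   → E = (2659/771, 3716/771)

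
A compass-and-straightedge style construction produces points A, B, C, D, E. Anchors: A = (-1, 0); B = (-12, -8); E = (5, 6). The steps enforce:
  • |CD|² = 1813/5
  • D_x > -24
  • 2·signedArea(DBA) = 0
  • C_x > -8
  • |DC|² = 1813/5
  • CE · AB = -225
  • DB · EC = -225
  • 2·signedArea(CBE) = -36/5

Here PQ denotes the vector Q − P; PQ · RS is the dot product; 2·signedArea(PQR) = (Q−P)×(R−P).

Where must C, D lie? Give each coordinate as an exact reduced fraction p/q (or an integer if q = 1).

C = (-38/5, -24/5)
D = (-23, -16)

1. C_x = -38/5  [2·signedArea(CBE) = -36/5 ∩ CE · AB = -225]
2. C_y = -24/5  [2·signedArea(CBE) = -36/5 ∩ CE · AB = -225]
   → C = (-38/5, -24/5)
3. D_x = -23  [2·signedArea(DBA) = 0 ∩ DB · EC = -225]
4. D_y = -16  [2·signedArea(DBA) = 0 ∩ DB · EC = -225]
   → D = (-23, -16)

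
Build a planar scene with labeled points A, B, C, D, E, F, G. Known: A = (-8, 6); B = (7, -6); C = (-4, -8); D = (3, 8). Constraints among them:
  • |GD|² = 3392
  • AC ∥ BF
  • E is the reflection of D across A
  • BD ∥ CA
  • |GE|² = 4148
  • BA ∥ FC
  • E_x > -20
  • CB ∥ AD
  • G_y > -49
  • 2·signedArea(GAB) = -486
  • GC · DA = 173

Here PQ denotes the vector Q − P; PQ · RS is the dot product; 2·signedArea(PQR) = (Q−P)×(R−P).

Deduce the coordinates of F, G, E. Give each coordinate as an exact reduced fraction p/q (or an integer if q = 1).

E = (-19, 4)
F = (11, -20)
G = (19, -48)

1. F_x = 11  [BA ∥ FC ∩ AC ∥ BF]
2. F_y = -20  [BA ∥ FC ∩ AC ∥ BF]
   → F = (11, -20)
3. G_x = 19  [GC · DA = 173 ∩ 2·signedArea(GAB) = -486]
4. G_y = -48  [GC · DA = 173 ∩ 2·signedArea(GAB) = -486]
   → G = (19, -48)
5. E_x = -19  [E is the reflection of D across A]
6. E_y = 4  [E is the reflection of D across A]
   → E = (-19, 4)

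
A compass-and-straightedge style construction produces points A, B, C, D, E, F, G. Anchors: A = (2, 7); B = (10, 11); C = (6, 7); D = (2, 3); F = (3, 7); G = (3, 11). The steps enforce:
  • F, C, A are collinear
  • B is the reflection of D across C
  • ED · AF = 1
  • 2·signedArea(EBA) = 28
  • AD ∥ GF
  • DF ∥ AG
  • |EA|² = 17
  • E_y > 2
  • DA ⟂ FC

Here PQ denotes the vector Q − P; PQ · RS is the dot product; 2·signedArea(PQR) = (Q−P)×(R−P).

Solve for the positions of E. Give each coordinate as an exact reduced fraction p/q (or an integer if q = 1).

E = (1, 3)

1. E_x = 1  [2·signedArea(EBA) = 28 ∩ ED · AF = 1]
2. E_y = 3  [2·signedArea(EBA) = 28 ∩ ED · AF = 1]
   → E = (1, 3)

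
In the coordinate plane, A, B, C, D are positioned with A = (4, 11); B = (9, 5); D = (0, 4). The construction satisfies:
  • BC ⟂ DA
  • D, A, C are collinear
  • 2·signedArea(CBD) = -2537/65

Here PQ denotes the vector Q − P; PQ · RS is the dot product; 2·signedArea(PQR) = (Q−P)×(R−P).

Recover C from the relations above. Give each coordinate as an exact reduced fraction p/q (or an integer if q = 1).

1. C_x = 172/65  [D, A, C are collinear ∩ BC ⟂ DA]
2. C_y = 561/65  [D, A, C are collinear ∩ BC ⟂ DA]
   → C = (172/65, 561/65)

C = (172/65, 561/65)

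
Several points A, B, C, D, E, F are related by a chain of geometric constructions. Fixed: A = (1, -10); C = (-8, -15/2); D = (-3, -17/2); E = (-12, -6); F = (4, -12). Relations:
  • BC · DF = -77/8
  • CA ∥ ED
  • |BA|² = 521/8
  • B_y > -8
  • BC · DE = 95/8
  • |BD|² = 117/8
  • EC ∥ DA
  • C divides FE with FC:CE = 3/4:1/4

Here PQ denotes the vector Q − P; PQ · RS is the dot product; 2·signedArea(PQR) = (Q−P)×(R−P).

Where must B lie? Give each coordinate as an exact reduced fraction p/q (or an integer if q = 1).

1. B_x = -27/4  [BC · DE = 95/8 ∩ BC · DF = -77/8]
2. B_y = -31/4  [BC · DE = 95/8 ∩ BC · DF = -77/8]
   → B = (-27/4, -31/4)

B = (-27/4, -31/4)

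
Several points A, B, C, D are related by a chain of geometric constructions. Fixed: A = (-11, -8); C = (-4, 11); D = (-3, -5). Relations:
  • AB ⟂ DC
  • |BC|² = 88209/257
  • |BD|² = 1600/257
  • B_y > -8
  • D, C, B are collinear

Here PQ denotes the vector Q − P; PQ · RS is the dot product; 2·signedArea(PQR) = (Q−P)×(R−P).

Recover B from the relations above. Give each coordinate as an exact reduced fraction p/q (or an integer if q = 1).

1. B_x = -731/257  [D, C, B are collinear ∩ AB ⟂ DC]
2. B_y = -1925/257  [D, C, B are collinear ∩ AB ⟂ DC]
   → B = (-731/257, -1925/257)

B = (-731/257, -1925/257)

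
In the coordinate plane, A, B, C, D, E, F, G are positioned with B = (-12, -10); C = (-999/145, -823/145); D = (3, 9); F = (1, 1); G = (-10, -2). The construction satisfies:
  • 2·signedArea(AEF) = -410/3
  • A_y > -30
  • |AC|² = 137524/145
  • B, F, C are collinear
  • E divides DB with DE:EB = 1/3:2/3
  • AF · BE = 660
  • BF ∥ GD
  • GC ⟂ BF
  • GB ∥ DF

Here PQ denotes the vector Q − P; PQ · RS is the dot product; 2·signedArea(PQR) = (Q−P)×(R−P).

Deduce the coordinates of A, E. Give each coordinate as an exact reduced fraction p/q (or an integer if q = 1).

1. E_x = -2  [E divides DB with DE:EB = 1/3:2/3]
2. E_y = 8/3  [E divides DB with DE:EB = 1/3:2/3]
   → E = (-2, 8/3)
3. A_x = -27  [AF · BE = 660 ∩ 2·signedArea(AEF) = -410/3]
4. A_y = -29  [AF · BE = 660 ∩ 2·signedArea(AEF) = -410/3]
   → A = (-27, -29)

A = (-27, -29)
E = (-2, 8/3)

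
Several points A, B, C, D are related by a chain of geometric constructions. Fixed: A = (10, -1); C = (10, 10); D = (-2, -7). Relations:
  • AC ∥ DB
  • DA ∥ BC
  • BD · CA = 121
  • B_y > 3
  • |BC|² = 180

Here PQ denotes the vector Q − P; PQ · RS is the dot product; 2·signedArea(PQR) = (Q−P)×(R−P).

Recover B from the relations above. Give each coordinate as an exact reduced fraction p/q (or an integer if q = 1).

B = (-2, 4)

1. B_x = -2  [DA ∥ BC ∩ AC ∥ DB]
2. B_y = 4  [DA ∥ BC ∩ AC ∥ DB]
   → B = (-2, 4)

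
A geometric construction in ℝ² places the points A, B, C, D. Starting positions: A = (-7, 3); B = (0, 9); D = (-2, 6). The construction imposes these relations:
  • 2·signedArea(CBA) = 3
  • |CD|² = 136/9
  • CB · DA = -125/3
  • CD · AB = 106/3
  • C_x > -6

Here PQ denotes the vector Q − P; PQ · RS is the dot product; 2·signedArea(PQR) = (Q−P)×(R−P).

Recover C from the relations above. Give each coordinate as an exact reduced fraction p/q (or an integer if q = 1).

1. C_x = -16/3  [CD · AB = 106/3 ∩ CB · DA = -125/3]
2. C_y = 4  [CD · AB = 106/3 ∩ CB · DA = -125/3]
   → C = (-16/3, 4)

C = (-16/3, 4)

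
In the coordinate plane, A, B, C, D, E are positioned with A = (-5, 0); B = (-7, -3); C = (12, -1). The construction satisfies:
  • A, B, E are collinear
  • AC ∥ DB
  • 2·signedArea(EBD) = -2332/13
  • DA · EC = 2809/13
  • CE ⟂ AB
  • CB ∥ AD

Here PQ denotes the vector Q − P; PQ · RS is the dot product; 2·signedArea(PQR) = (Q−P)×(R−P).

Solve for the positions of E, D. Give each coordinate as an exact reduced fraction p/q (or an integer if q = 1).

D = (-24, -2)
E = (-3/13, 93/13)

1. E_x = -3/13  [A, B, E are collinear ∩ CE ⟂ AB]
2. E_y = 93/13  [A, B, E are collinear ∩ CE ⟂ AB]
   → E = (-3/13, 93/13)
3. D_x = -24  [AC ∥ DB ∩ CB ∥ AD]
4. D_y = -2  [AC ∥ DB ∩ CB ∥ AD]
   → D = (-24, -2)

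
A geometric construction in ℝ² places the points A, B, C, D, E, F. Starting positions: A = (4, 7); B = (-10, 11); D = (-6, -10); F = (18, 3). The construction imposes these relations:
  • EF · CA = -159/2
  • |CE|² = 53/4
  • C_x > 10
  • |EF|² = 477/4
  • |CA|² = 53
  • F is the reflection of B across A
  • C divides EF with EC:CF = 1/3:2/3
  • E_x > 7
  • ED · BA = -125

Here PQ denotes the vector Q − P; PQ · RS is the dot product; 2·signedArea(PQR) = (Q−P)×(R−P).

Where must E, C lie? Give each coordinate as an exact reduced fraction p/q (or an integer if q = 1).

C = (11, 5)
E = (15/2, 6)

1. E_x = 15/2  [line -14·x + 4·y + 81 = 0 ∩ |EF|² = 477/4]
2. E_y = 6  [line -14·x + 4·y + 81 = 0 ∩ |EF|² = 477/4]
   → E = (15/2, 6)
3. C_x = 11  [EF · CA = -159/2 ∩ C divides EF with EC:CF = 1/3:2/3]
4. C_y = 5  [EF · CA = -159/2 ∩ C divides EF with EC:CF = 1/3:2/3]
   → C = (11, 5)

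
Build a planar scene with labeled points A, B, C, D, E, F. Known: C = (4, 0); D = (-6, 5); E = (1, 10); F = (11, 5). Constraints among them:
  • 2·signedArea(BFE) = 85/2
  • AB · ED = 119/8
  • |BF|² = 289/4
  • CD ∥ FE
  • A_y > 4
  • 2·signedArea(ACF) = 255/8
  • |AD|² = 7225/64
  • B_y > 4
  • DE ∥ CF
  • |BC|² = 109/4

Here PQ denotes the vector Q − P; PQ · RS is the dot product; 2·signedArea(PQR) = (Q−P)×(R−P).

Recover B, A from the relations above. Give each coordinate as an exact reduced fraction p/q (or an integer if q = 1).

A = (37/8, 5)
B = (5/2, 5)

1. B_x = 5/2  [line -5·x + -10·y + 125/2 = 0 ∩ |BF|² = 289/4]
2. B_y = 5  [line -5·x + -10·y + 125/2 = 0 ∩ |BF|² = 289/4]
   → B = (5/2, 5)
3. A_x = 37/8  [AB · ED = 119/8 ∩ 2·signedArea(ACF) = 255/8]
4. A_y = 5  [AB · ED = 119/8 ∩ 2·signedArea(ACF) = 255/8]
   → A = (37/8, 5)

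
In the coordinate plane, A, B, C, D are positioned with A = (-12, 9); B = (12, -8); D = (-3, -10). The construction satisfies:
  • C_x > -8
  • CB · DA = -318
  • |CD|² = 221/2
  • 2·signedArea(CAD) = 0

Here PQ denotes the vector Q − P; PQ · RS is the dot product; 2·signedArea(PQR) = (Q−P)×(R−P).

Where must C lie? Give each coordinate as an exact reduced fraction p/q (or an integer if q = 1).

C = (-15/2, -1/2)

1. C_x = -15/2  [2·signedArea(CAD) = 0 ∩ CB · DA = -318]
2. C_y = -1/2  [2·signedArea(CAD) = 0 ∩ CB · DA = -318]
   → C = (-15/2, -1/2)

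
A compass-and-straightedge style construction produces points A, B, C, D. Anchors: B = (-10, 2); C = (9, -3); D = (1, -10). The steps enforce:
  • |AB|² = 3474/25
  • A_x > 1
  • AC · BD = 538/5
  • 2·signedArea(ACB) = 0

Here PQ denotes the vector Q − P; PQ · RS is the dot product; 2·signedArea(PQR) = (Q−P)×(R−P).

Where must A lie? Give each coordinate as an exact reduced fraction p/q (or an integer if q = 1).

A = (7/5, -1)

1. A_x = 7/5  [2·signedArea(ACB) = 0 ∩ AC · BD = 538/5]
2. A_y = -1  [2·signedArea(ACB) = 0 ∩ AC · BD = 538/5]
   → A = (7/5, -1)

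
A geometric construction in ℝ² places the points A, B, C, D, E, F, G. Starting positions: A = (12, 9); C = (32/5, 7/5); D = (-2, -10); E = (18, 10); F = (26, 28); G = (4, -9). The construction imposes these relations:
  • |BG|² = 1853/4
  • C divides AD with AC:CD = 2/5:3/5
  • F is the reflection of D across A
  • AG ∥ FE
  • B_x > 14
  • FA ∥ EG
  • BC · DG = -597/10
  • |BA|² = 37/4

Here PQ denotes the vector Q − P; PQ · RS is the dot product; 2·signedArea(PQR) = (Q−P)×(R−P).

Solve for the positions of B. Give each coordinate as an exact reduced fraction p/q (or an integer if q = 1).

1. B_x = 15  [line -6·x + -1·y + 199/2 = 0 ∩ |BA|² = 37/4]
2. B_y = 19/2  [line -6·x + -1·y + 199/2 = 0 ∩ |BA|² = 37/4]
   → B = (15, 19/2)

B = (15, 19/2)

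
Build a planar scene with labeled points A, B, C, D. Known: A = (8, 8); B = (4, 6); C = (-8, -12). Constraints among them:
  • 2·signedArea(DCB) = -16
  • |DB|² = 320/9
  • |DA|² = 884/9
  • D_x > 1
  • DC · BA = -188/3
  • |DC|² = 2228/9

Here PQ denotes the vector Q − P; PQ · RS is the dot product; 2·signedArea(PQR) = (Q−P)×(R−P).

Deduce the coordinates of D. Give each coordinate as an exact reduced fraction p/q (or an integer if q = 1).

1. D_x = 4/3  [DC · BA = -188/3 ∩ 2·signedArea(DCB) = -16]
2. D_y = 2/3  [DC · BA = -188/3 ∩ 2·signedArea(DCB) = -16]
   → D = (4/3, 2/3)

D = (4/3, 2/3)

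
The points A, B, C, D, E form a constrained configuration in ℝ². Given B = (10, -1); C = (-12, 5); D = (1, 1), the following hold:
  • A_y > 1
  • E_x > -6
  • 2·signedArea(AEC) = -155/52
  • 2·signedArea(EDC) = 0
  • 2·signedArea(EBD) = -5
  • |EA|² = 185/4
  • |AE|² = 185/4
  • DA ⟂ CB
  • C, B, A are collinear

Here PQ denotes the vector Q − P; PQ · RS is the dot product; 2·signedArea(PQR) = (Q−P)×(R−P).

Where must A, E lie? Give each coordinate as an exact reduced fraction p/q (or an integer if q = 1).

1. A_x = 29/26  [C, B, A are collinear ∩ DA ⟂ CB]
2. A_y = 37/26  [C, B, A are collinear ∩ DA ⟂ CB]
   → A = (29/26, 37/26)
3. E_x = -11/2  [2·signedArea(EDC) = 0 ∩ 2·signedArea(AEC) = -155/52]
4. E_y = 3  [2·signedArea(EDC) = 0 ∩ 2·signedArea(AEC) = -155/52]
   → E = (-11/2, 3)

A = (29/26, 37/26)
E = (-11/2, 3)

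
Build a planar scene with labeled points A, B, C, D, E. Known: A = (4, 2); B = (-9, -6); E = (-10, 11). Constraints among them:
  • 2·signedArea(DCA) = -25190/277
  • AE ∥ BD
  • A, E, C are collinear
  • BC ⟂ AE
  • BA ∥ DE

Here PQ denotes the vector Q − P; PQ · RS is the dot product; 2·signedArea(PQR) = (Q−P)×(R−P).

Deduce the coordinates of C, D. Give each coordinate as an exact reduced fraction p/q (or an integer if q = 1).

1. C_x = -432/277  [A, E, C are collinear ∩ BC ⟂ AE]
2. C_y = 1544/277  [A, E, C are collinear ∩ BC ⟂ AE]
   → C = (-432/277, 1544/277)
3. D_x = -23  [BA ∥ DE ∩ AE ∥ BD]
4. D_y = 3  [BA ∥ DE ∩ AE ∥ BD]
   → D = (-23, 3)

C = (-432/277, 1544/277)
D = (-23, 3)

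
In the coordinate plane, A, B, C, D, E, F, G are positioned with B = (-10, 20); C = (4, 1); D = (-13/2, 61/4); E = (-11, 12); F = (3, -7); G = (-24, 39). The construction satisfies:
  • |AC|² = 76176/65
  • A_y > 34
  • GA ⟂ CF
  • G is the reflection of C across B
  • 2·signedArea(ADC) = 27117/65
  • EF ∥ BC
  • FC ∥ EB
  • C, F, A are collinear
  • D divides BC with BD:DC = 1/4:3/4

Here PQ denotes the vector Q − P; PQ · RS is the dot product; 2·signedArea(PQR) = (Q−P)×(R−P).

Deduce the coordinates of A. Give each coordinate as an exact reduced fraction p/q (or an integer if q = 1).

1. A_x = 536/65  [C, F, A are collinear ∩ GA ⟂ CF]
2. A_y = 2273/65  [C, F, A are collinear ∩ GA ⟂ CF]
   → A = (536/65, 2273/65)

A = (536/65, 2273/65)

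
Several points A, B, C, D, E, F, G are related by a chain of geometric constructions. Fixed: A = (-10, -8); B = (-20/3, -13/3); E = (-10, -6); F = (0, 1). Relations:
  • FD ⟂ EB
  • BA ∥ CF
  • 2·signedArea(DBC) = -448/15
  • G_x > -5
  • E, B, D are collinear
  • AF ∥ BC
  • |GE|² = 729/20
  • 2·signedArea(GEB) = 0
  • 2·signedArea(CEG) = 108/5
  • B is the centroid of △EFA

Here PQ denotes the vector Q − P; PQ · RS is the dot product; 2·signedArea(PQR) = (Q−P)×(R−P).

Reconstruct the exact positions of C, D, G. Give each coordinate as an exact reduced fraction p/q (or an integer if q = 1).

C = (10/3, 14/3)
D = (4/5, -3/5)
G = (-23/5, -33/10)

1. C_x = 10/3  [BA ∥ CF ∩ AF ∥ BC]
2. C_y = 14/3  [BA ∥ CF ∩ AF ∥ BC]
   → C = (10/3, 14/3)
3. D_x = 4/5  [E, B, D are collinear ∩ FD ⟂ EB]
4. D_y = -3/5  [E, B, D are collinear ∩ FD ⟂ EB]
   → D = (4/5, -3/5)
5. G_x = -23/5  [2·signedArea(GEB) = 0 ∩ 2·signedArea(CEG) = 108/5]
6. G_y = -33/10  [2·signedArea(GEB) = 0 ∩ 2·signedArea(CEG) = 108/5]
   → G = (-23/5, -33/10)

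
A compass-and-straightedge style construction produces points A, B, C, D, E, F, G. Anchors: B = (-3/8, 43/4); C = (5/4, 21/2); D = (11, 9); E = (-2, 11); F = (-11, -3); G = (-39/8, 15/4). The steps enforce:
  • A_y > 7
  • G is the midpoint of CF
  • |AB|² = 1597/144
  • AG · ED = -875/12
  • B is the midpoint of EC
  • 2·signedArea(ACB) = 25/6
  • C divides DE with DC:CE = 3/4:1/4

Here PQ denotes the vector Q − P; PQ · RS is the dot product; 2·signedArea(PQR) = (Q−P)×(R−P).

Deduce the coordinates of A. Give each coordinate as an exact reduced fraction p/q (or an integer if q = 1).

1. A_x = 11/8  [2·signedArea(ACB) = 25/6 ∩ AG · ED = -875/12]
2. A_y = 95/12  [2·signedArea(ACB) = 25/6 ∩ AG · ED = -875/12]
   → A = (11/8, 95/12)

A = (11/8, 95/12)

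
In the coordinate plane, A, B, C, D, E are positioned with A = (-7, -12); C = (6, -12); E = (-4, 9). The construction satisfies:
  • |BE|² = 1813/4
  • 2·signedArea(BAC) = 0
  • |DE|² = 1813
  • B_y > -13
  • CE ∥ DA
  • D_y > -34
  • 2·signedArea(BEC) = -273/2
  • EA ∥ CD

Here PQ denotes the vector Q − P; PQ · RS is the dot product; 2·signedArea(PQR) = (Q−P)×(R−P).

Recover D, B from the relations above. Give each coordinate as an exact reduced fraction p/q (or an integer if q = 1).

1. D_x = 3  [CE ∥ DA ∩ EA ∥ CD]
2. D_y = -33  [CE ∥ DA ∩ EA ∥ CD]
   → D = (3, -33)
3. B_x = -1/2  [2·signedArea(BAC) = 0 ∩ 2·signedArea(BEC) = -273/2]
4. B_y = -12  [2·signedArea(BAC) = 0 ∩ 2·signedArea(BEC) = -273/2]
   → B = (-1/2, -12)

B = (-1/2, -12)
D = (3, -33)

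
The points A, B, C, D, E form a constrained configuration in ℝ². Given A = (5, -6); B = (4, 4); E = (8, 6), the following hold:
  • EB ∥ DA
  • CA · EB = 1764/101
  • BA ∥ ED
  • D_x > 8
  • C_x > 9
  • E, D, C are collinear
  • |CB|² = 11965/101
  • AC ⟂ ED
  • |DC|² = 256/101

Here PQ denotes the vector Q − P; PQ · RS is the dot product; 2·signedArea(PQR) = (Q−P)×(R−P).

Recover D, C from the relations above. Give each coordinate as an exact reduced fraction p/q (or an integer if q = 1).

1. D_x = 9  [EB ∥ DA ∩ BA ∥ ED]
2. D_y = -4  [EB ∥ DA ∩ BA ∥ ED]
   → D = (9, -4)
3. C_x = 925/101  [E, D, C are collinear ∩ AC ⟂ ED]
4. C_y = -564/101  [E, D, C are collinear ∩ AC ⟂ ED]
   → C = (925/101, -564/101)

C = (925/101, -564/101)
D = (9, -4)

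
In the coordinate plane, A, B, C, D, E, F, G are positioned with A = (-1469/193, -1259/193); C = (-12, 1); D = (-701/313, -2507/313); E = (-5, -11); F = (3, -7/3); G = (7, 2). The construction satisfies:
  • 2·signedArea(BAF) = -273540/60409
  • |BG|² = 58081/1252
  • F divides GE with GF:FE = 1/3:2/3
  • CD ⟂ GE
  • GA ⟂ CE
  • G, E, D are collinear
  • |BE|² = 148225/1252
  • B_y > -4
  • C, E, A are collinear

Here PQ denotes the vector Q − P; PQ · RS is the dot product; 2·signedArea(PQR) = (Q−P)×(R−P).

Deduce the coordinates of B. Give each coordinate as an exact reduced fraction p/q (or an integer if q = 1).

B = (745/313, -1881/626)

1. B_x = 745/313  [line -2426/579·x + 2048/193·y + 7585802/181227 = 0 ∩ |BE|² = 148225/1252]
2. B_y = -1881/626  [line -2426/579·x + 2048/193·y + 7585802/181227 = 0 ∩ |BE|² = 148225/1252]
   → B = (745/313, -1881/626)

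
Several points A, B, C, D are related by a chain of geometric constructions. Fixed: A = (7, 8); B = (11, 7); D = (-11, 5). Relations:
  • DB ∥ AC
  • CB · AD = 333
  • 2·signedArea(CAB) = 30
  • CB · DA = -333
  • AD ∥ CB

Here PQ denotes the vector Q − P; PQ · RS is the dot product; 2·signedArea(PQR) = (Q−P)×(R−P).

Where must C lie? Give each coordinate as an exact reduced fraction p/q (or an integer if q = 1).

C = (29, 10)

1. C_x = 29  [AD ∥ CB ∩ DB ∥ AC]
2. C_y = 10  [AD ∥ CB ∩ DB ∥ AC]
   → C = (29, 10)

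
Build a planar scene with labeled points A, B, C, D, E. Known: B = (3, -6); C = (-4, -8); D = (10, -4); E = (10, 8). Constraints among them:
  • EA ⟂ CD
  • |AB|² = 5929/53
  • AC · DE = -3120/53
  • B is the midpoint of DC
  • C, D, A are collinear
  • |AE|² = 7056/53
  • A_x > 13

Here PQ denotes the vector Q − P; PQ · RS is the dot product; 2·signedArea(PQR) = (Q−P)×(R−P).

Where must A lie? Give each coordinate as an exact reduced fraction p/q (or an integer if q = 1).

1. A_x = 698/53  [C, D, A are collinear ∩ EA ⟂ CD]
2. A_y = -164/53  [C, D, A are collinear ∩ EA ⟂ CD]
   → A = (698/53, -164/53)

A = (698/53, -164/53)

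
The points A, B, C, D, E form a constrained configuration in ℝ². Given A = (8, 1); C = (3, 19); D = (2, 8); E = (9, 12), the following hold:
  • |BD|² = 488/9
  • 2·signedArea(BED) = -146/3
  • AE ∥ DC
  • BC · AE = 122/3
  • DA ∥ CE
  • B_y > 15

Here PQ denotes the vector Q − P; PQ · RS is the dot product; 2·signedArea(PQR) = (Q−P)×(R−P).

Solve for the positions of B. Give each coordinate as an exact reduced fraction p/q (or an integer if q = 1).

B = (8/3, 46/3)

1. B_x = 8/3  [BC · AE = 122/3 ∩ 2·signedArea(BED) = -146/3]
2. B_y = 46/3  [BC · AE = 122/3 ∩ 2·signedArea(BED) = -146/3]
   → B = (8/3, 46/3)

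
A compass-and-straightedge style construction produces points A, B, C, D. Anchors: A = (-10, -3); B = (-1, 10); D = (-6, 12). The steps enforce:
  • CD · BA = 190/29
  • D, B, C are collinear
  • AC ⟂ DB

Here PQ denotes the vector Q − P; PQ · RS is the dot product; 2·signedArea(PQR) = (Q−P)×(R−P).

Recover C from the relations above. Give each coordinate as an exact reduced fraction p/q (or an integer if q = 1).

1. C_x = -124/29  [D, B, C are collinear ∩ AC ⟂ DB]
2. C_y = 328/29  [D, B, C are collinear ∩ AC ⟂ DB]
   → C = (-124/29, 328/29)

C = (-124/29, 328/29)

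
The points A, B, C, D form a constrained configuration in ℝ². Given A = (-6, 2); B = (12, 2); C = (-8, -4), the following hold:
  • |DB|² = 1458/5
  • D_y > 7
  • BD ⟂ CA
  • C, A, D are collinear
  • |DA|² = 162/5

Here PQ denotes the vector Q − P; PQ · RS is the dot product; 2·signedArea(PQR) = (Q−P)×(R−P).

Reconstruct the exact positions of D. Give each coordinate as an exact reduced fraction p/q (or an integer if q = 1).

1. D_x = -21/5  [C, A, D are collinear ∩ BD ⟂ CA]
2. D_y = 37/5  [C, A, D are collinear ∩ BD ⟂ CA]
   → D = (-21/5, 37/5)

D = (-21/5, 37/5)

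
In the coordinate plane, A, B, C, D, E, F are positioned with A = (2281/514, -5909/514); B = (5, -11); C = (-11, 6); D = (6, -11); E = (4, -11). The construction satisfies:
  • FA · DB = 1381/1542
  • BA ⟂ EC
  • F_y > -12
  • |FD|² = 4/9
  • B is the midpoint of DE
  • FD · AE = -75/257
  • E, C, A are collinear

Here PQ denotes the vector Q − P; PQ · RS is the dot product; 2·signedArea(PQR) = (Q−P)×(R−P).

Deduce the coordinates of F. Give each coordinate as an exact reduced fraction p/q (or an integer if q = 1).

F = (16/3, -11)

1. F_x = 16/3  [FD · AE = -75/257 ∩ FA · DB = 1381/1542]
2. F_y = -11  [FD · AE = -75/257 ∩ FA · DB = 1381/1542]
   → F = (16/3, -11)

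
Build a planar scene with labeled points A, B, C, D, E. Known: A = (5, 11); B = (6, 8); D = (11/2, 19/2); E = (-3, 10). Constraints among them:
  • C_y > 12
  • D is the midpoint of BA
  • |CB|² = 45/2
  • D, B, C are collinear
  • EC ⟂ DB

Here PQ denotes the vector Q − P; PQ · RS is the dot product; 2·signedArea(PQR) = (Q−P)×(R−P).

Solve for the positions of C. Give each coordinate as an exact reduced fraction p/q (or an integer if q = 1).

C = (9/2, 25/2)

1. C_x = 9/2  [D, B, C are collinear ∩ EC ⟂ DB]
2. C_y = 25/2  [D, B, C are collinear ∩ EC ⟂ DB]
   → C = (9/2, 25/2)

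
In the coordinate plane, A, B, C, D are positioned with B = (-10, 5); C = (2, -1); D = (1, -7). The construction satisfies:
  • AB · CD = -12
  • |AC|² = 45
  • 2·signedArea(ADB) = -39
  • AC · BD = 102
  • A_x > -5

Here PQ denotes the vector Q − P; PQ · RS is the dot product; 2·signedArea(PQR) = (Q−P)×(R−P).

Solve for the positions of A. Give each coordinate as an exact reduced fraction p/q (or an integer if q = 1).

A = (-4, 2)

1. A_x = -4  [AC · BD = 102 ∩ 2·signedArea(ADB) = -39]
2. A_y = 2  [AC · BD = 102 ∩ 2·signedArea(ADB) = -39]
   → A = (-4, 2)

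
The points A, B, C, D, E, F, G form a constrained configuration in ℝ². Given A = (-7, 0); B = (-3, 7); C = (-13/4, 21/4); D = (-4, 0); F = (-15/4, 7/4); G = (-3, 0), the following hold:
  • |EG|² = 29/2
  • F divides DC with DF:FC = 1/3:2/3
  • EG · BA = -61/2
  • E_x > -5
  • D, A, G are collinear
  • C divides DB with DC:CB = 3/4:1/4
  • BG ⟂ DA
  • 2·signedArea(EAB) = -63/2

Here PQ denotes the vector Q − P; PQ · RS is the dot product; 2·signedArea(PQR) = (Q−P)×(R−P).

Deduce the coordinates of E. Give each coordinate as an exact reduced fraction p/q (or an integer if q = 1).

1. E_x = -9/2  [EG · BA = -61/2 ∩ 2·signedArea(EAB) = -63/2]
2. E_y = -7/2  [EG · BA = -61/2 ∩ 2·signedArea(EAB) = -63/2]
   → E = (-9/2, -7/2)

E = (-9/2, -7/2)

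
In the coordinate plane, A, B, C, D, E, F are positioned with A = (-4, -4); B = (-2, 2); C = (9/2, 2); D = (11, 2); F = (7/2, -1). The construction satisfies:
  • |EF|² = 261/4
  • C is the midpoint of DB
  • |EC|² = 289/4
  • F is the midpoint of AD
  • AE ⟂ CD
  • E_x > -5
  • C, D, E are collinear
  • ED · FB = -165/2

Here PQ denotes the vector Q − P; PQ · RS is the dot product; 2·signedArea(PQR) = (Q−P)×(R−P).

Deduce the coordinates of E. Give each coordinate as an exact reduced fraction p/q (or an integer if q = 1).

1. E_x = -4  [C, D, E are collinear ∩ AE ⟂ CD]
2. E_y = 2  [C, D, E are collinear ∩ AE ⟂ CD]
   → E = (-4, 2)

E = (-4, 2)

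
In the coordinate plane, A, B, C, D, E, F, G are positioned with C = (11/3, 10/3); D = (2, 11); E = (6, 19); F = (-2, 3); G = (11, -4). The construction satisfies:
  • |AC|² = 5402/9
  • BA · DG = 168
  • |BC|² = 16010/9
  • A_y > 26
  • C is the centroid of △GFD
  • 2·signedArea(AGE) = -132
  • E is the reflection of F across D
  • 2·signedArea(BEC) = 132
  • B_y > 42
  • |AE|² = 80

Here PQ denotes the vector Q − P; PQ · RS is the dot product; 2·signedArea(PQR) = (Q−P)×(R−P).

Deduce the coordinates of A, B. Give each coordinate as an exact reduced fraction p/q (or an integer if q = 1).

1. A_x = 10  [line -23·x + -5·y + 365 = 0 ∩ |AC|² = 5402/9]
2. A_y = 27  [line -23·x + -5·y + 365 = 0 ∩ |AC|² = 5402/9]
   → A = (10, 27)
3. B_x = 18  [2·signedArea(BEC) = 132 ∩ BA · DG = 168]
4. B_y = 43  [2·signedArea(BEC) = 132 ∩ BA · DG = 168]
   → B = (18, 43)

A = (10, 27)
B = (18, 43)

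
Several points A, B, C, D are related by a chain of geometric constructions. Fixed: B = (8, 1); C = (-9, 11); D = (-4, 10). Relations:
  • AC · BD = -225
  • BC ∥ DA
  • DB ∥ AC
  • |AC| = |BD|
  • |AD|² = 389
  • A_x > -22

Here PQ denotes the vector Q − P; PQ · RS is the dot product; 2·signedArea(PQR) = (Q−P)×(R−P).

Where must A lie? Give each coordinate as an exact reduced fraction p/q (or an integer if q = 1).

1. A_x = -21  [DB ∥ AC ∩ BC ∥ DA]
2. A_y = 20  [DB ∥ AC ∩ BC ∥ DA]
   → A = (-21, 20)

A = (-21, 20)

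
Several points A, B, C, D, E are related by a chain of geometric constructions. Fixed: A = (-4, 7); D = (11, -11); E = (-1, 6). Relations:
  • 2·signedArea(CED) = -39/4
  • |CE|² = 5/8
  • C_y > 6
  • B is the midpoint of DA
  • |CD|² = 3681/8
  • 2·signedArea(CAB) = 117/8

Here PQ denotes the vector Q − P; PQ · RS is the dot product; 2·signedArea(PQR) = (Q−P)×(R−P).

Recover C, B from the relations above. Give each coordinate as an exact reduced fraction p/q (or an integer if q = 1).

1. C_x = -7/4  [line 17·x + 12·y + -181/4 = 0 ∩ |CD|² = 3681/8]
2. C_y = 25/4  [line 17·x + 12·y + -181/4 = 0 ∩ |CD|² = 3681/8]
   → C = (-7/4, 25/4)
3. B_x = 7/2  [B is the midpoint of DA]
4. B_y = -2  [B is the midpoint of DA]
   → B = (7/2, -2)

B = (7/2, -2)
C = (-7/4, 25/4)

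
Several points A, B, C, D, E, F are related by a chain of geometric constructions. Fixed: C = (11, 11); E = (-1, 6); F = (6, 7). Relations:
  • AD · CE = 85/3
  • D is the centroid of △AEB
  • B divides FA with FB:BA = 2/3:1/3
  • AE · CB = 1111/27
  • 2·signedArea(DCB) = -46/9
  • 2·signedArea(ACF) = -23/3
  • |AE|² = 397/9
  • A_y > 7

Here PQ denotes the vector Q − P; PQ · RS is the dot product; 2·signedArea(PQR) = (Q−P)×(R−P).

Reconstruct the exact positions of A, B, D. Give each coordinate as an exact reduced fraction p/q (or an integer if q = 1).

1. A_x = 16/3  [line 4·x + -5·y + 56/3 = 0 ∩ |AE|² = 397/9]
2. A_y = 8  [line 4·x + -5·y + 56/3 = 0 ∩ |AE|² = 397/9]
   → A = (16/3, 8)
3. B_x = 50/9  [AE · CB = 1111/27 ∩ B divides FA with FB:BA = 2/3:1/3]
4. B_y = 23/3  [AE · CB = 1111/27 ∩ B divides FA with FB:BA = 2/3:1/3]
   → B = (50/9, 23/3)
5. D_x = 89/27  [D is the centroid of △AEB]
6. D_y = 65/9  [D is the centroid of △AEB]
   → D = (89/27, 65/9)

A = (16/3, 8)
B = (50/9, 23/3)
D = (89/27, 65/9)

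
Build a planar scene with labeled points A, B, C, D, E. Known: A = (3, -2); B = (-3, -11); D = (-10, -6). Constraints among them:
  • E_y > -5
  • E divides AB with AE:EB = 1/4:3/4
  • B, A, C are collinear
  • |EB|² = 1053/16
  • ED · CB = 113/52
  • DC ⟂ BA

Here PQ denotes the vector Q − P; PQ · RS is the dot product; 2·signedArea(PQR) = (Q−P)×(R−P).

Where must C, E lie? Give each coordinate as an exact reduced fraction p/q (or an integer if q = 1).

C = (-37/13, -140/13)
E = (3/2, -17/4)

1. C_x = -37/13  [B, A, C are collinear ∩ DC ⟂ BA]
2. C_y = -140/13  [B, A, C are collinear ∩ DC ⟂ BA]
   → C = (-37/13, -140/13)
3. E_x = 3/2  [E divides AB with AE:EB = 1/4:3/4]
4. E_y = -17/4  [E divides AB with AE:EB = 1/4:3/4]
   → E = (3/2, -17/4)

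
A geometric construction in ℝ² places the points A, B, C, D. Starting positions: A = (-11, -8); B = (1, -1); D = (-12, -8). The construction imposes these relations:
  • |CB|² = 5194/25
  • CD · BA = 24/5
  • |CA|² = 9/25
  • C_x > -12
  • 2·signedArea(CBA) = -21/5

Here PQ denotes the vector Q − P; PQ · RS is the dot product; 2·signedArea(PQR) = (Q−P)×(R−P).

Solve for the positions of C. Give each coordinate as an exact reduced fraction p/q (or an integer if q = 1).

1. C_x = -58/5  [2·signedArea(CBA) = -21/5 ∩ CD · BA = 24/5]
2. C_y = -8  [2·signedArea(CBA) = -21/5 ∩ CD · BA = 24/5]
   → C = (-58/5, -8)

C = (-58/5, -8)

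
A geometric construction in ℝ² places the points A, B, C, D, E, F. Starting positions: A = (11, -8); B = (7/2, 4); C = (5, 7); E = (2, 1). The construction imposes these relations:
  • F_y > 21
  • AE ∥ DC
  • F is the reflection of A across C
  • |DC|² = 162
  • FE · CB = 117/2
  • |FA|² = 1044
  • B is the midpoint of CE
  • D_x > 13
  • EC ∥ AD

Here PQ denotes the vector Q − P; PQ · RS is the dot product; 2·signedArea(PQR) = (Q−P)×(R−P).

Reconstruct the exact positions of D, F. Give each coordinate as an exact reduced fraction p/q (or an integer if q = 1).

D = (14, -2)
F = (-1, 22)

1. D_x = 14  [AE ∥ DC ∩ EC ∥ AD]
2. D_y = -2  [AE ∥ DC ∩ EC ∥ AD]
   → D = (14, -2)
3. F_x = -1  [F is the reflection of A across C]
4. F_y = 22  [F is the reflection of A across C]
   → F = (-1, 22)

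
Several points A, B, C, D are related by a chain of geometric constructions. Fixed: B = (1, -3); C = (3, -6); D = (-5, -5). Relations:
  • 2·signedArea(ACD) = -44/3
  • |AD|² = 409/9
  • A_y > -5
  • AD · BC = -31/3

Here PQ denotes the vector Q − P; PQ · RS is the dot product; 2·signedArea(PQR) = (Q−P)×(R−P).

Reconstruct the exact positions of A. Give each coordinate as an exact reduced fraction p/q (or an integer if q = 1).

A = (5/3, -4)

1. A_x = 5/3  [2·signedArea(ACD) = -44/3 ∩ AD · BC = -31/3]
2. A_y = -4  [2·signedArea(ACD) = -44/3 ∩ AD · BC = -31/3]
   → A = (5/3, -4)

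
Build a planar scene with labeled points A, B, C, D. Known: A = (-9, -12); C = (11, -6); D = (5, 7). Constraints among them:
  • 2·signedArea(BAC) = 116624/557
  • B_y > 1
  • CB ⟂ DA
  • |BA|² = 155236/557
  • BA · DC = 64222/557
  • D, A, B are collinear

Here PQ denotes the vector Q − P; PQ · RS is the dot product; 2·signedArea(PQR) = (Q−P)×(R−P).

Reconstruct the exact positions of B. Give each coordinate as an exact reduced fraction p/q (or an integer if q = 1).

1. B_x = 503/557  [D, A, B are collinear ∩ CB ⟂ DA]
2. B_y = 802/557  [D, A, B are collinear ∩ CB ⟂ DA]
   → B = (503/557, 802/557)

B = (503/557, 802/557)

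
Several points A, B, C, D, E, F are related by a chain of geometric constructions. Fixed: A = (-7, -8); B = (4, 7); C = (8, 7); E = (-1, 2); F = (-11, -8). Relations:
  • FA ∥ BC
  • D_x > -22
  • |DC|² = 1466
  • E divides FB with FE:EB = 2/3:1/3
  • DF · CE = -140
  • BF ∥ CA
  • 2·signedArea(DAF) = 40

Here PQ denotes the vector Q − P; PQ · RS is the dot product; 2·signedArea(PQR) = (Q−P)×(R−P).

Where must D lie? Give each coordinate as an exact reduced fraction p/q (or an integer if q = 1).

D = (-21, -18)

1. D_x = -21  [DF · CE = -140 ∩ 2·signedArea(DAF) = 40]
2. D_y = -18  [DF · CE = -140 ∩ 2·signedArea(DAF) = 40]
   → D = (-21, -18)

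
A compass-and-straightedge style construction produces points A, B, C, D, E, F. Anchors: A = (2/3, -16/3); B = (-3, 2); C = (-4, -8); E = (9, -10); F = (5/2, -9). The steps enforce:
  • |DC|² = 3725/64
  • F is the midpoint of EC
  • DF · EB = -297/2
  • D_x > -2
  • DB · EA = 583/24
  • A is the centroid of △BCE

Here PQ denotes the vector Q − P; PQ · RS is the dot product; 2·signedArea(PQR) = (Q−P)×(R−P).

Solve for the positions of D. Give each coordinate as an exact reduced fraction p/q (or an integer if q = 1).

1. D_x = -13/8  [DF · EB = -297/2 ∩ DB · EA = 583/24]
2. D_y = -3/4  [DF · EB = -297/2 ∩ DB · EA = 583/24]
   → D = (-13/8, -3/4)

D = (-13/8, -3/4)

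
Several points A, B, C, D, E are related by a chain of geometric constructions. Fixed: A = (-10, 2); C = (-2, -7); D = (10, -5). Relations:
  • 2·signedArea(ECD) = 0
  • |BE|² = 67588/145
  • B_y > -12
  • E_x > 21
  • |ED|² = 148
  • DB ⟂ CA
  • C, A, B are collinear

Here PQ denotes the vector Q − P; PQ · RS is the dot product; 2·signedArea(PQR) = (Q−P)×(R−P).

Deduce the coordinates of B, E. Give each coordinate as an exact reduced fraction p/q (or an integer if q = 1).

1. B_x = 334/145  [C, A, B are collinear ∩ DB ⟂ CA]
2. B_y = -1717/145  [C, A, B are collinear ∩ DB ⟂ CA]
   → B = (334/145, -1717/145)
3. E_x = 22  [line -2·x + 12·y + 80 = 0 ∩ |ED|² = 148]
4. E_y = -3  [line -2·x + 12·y + 80 = 0 ∩ |ED|² = 148]
   → E = (22, -3)

B = (334/145, -1717/145)
E = (22, -3)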